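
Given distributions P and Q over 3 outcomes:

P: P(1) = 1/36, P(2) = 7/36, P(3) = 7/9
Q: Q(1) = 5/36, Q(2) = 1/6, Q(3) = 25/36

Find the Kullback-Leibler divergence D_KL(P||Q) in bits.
0.1059 bits

D_KL(P||Q) = Σ P(x) log₂(P(x)/Q(x))

Computing term by term:
  P(1)·log₂(P(1)/Q(1)) = (1/36)·log₂((1/36)/(5/36)) = -0.06450
  P(2)·log₂(P(2)/Q(2)) = (7/36)·log₂((7/36)/(1/6)) = 0.04324
  P(3)·log₂(P(3)/Q(3)) = (7/9)·log₂((7/9)/(25/36)) = 0.12717

D_KL(P||Q) = -0.06450 + 0.04324 + 0.12717 = 0.10591 ≈ 0.1059 bits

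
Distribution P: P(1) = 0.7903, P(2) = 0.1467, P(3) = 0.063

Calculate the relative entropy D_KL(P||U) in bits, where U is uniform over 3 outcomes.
0.6591 bits

U(i) = 1/3 for all i

D_KL(P||U) = Σ P(x) log₂(P(x) / (1/3))
           = Σ P(x) log₂(P(x)) + log₂(3)
           = log₂(3) - H(P)

H(P) = -Σ P(x) log₂(P(x)):
  -P(1)·log₂(P(1)) = -(0.7903)·log₂(0.7903) = 0.26833
  -P(2)·log₂(P(2)) = -(0.1467)·log₂(0.1467) = 0.40622
  -P(3)·log₂(P(3)) = -(0.063)·log₂(0.063) = 0.25128
H(P) = 0.26833 + 0.40622 + 0.25128 = 0.92583 bits

log₂(3) = 1.58496 bits

D_KL(P||U) = 1.58496 - 0.92583 = 0.65913 ≈ 0.6591 bits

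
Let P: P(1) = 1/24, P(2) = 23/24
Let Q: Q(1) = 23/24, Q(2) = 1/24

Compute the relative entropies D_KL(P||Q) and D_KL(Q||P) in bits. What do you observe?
D_KL(P||Q) = 4.1466 bits, D_KL(Q||P) = 4.1466 bits. The two directions give the same value here, because Q is a self-inverse relabeling of P; in general KL divergence is asymmetric.

D_KL(P||Q) = Σ P(x) log₂(P(x)/Q(x))

Computing term by term:
  P(1)·log₂(P(1)/Q(1)) = (1/24)·log₂((1/24)/(23/24)) = -0.18848
  P(2)·log₂(P(2)/Q(2)) = (23/24)·log₂((23/24)/(1/24)) = 4.33508

D_KL(P||Q) = -0.18848 + 4.33508 = 4.14660 ≈ 4.1466 bits

D_KL(Q||P) = Σ Q(x) log₂(Q(x)/P(x))

Computing term by term:
  Q(1)·log₂(Q(1)/P(1)) = (23/24)·log₂((23/24)/(1/24)) = 4.33508
  Q(2)·log₂(Q(2)/P(2)) = (1/24)·log₂((1/24)/(23/24)) = -0.18848

D_KL(Q||P) = 4.33508 - 0.18848 = 4.14660 ≈ 4.1466 bits

These ARE equal here. Q is P with outcomes relabeled (Q(1) = P(2), Q(2) = P(1)) by a relabeling that is its own inverse, so the two sums contain exactly the same terms in a different order. This is a special case — KL divergence is not symmetric in general: D_KL(P||Q) ≠ D_KL(Q||P) for most P, Q.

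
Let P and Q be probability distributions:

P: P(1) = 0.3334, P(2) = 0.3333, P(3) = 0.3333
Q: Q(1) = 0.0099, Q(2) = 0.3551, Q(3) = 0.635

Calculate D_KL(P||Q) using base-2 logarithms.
1.3512 bits

D_KL(P||Q) = Σ P(x) log₂(P(x)/Q(x))

Computing term by term:
  P(1)·log₂(P(1)/Q(1)) = 0.3334·log₂(0.3334/0.0099) = 1.69157
  P(2)·log₂(P(2)/Q(2)) = 0.3333·log₂(0.3333/0.3551) = -0.03046
  P(3)·log₂(P(3)/Q(3)) = 0.3333·log₂(0.3333/0.635) = -0.30995

D_KL(P||Q) = 1.69157 - 0.03046 - 0.30995 = 1.35116 ≈ 1.3512 bits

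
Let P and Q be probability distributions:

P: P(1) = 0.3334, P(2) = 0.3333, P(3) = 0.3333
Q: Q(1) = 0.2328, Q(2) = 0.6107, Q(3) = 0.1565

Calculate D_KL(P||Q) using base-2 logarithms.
0.2451 bits

D_KL(P||Q) = Σ P(x) log₂(P(x)/Q(x))

Computing term by term:
  P(1)·log₂(P(1)/Q(1)) = 0.3334·log₂(0.3334/0.2328) = 0.17276
  P(2)·log₂(P(2)/Q(2)) = 0.3333·log₂(0.3333/0.6107) = -0.29119
  P(3)·log₂(P(3)/Q(3)) = 0.3333·log₂(0.3333/0.1565) = 0.36352

D_KL(P||Q) = 0.17276 - 0.29119 + 0.36352 = 0.24509 ≈ 0.2451 bits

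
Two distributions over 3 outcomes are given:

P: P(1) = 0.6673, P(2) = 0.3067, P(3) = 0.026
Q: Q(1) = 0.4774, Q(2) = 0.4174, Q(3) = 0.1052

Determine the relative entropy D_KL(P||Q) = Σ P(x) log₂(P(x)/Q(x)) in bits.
0.1336 bits

D_KL(P||Q) = Σ P(x) log₂(P(x)/Q(x))

Computing term by term:
  P(1)·log₂(P(1)/Q(1)) = 0.6673·log₂(0.6673/0.4774) = 0.32240
  P(2)·log₂(P(2)/Q(2)) = 0.3067·log₂(0.3067/0.4174) = -0.13636
  P(3)·log₂(P(3)/Q(3)) = 0.026·log₂(0.026/0.1052) = -0.05243

D_KL(P||Q) = 0.32240 - 0.13636 - 0.05243 = 0.13361 ≈ 0.1336 bits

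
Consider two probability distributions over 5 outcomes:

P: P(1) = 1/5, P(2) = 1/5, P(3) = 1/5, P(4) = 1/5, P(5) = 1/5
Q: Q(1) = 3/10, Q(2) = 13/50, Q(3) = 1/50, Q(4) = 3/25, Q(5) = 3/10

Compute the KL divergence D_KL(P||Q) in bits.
0.5021 bits

D_KL(P||Q) = Σ P(x) log₂(P(x)/Q(x))

Computing term by term:
  P(1)·log₂(P(1)/Q(1)) = (1/5)·log₂((1/5)/(3/10)) = -0.11699
  P(2)·log₂(P(2)/Q(2)) = (1/5)·log₂((1/5)/(13/50)) = -0.07570
  P(3)·log₂(P(3)/Q(3)) = (1/5)·log₂((1/5)/(1/50)) = 0.66439
  P(4)·log₂(P(4)/Q(4)) = (1/5)·log₂((1/5)/(3/25)) = 0.14739
  P(5)·log₂(P(5)/Q(5)) = (1/5)·log₂((1/5)/(3/10)) = -0.11699

D_KL(P||Q) = -0.11699 - 0.07570 + 0.66439 + 0.14739 - 0.11699 = 0.50210 ≈ 0.5021 bits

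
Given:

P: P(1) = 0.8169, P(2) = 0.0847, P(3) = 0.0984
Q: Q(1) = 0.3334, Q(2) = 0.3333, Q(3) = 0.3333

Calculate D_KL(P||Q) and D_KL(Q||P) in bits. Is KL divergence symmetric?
D_KL(P||Q) = 0.7156 bits, D_KL(Q||P) = 0.8143 bits. No, KL divergence is not symmetric.

D_KL(P||Q) = Σ P(x) log₂(P(x)/Q(x))

Computing term by term:
  P(1)·log₂(P(1)/Q(1)) = 0.8169·log₂(0.8169/0.3334) = 1.05617
  P(2)·log₂(P(2)/Q(2)) = 0.0847·log₂(0.0847/0.3333) = -0.16740
  P(3)·log₂(P(3)/Q(3)) = 0.0984·log₂(0.0984/0.3333) = -0.17319

D_KL(P||Q) = 1.05617 - 0.16740 - 0.17319 = 0.71558 ≈ 0.7156 bits

D_KL(Q||P) = Σ Q(x) log₂(Q(x)/P(x))

Computing term by term:
  Q(1)·log₂(Q(1)/P(1)) = 0.3334·log₂(0.3334/0.8169) = -0.43105
  Q(2)·log₂(Q(2)/P(2)) = 0.3333·log₂(0.3333/0.0847) = 0.65873
  Q(3)·log₂(Q(3)/P(3)) = 0.3333·log₂(0.3333/0.0984) = 0.58664

D_KL(Q||P) = -0.43105 + 0.65873 + 0.58664 = 0.81432 ≈ 0.8143 bits

These are NOT equal (difference: 0.0987 bits). KL divergence is asymmetric: D_KL(P||Q) ≠ D_KL(Q||P) in general.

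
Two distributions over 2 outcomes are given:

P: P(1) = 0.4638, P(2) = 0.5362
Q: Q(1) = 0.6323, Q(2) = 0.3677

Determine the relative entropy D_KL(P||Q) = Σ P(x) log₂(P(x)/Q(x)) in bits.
0.0845 bits

D_KL(P||Q) = Σ P(x) log₂(P(x)/Q(x))

Computing term by term:
  P(1)·log₂(P(1)/Q(1)) = 0.4638·log₂(0.4638/0.6323) = -0.20737
  P(2)·log₂(P(2)/Q(2)) = 0.5362·log₂(0.5362/0.3677) = 0.29182

D_KL(P||Q) = -0.20737 + 0.29182 = 0.08445 ≈ 0.0845 bits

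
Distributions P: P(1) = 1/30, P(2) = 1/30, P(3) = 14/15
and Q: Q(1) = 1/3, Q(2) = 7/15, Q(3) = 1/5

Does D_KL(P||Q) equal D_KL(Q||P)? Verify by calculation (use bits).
D_KL(P||Q) = 1.8366 bits, D_KL(Q||P) = 2.4396 bits. No — D_KL(P||Q) ≠ D_KL(Q||P) for this pair.

D_KL(P||Q) = Σ P(x) log₂(P(x)/Q(x))

Computing term by term:
  P(1)·log₂(P(1)/Q(1)) = (1/30)·log₂((1/30)/(1/3)) = -0.11073
  P(2)·log₂(P(2)/Q(2)) = (1/30)·log₂((1/30)/(7/15)) = -0.12691
  P(3)·log₂(P(3)/Q(3)) = (14/15)·log₂((14/15)/(1/5)) = 2.07423

D_KL(P||Q) = -0.11073 - 0.12691 + 2.07423 = 1.83659 ≈ 1.8366 bits

D_KL(Q||P) = Σ Q(x) log₂(Q(x)/P(x))

Computing term by term:
  Q(1)·log₂(Q(1)/P(1)) = (1/3)·log₂((1/3)/(1/30)) = 1.10731
  Q(2)·log₂(Q(2)/P(2)) = (7/15)·log₂((7/15)/(1/30)) = 1.77677
  Q(3)·log₂(Q(3)/P(3)) = (1/5)·log₂((1/5)/(14/15)) = -0.44448

D_KL(Q||P) = 1.10731 + 1.77677 - 0.44448 = 2.43960 ≈ 2.4396 bits

These are NOT equal (difference: 0.6030 bits). KL divergence is asymmetric: D_KL(P||Q) ≠ D_KL(Q||P) in general.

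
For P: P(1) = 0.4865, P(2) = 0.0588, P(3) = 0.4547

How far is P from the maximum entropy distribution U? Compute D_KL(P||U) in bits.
0.3219 bits

U(i) = 1/3 for all i

D_KL(P||U) = Σ P(x) log₂(P(x) / (1/3))
           = Σ P(x) log₂(P(x)) + log₂(3)
           = log₂(3) - H(P)

H(P) = -Σ P(x) log₂(P(x)):
  -P(1)·log₂(P(1)) = -(0.4865)·log₂(0.4865) = 0.50571
  -P(2)·log₂(P(2)) = -(0.0588)·log₂(0.0588) = 0.24038
  -P(3)·log₂(P(3)) = -(0.4547)·log₂(0.4547) = 0.51700
H(P) = 0.50571 + 0.24038 + 0.51700 = 1.26309 bits

log₂(3) = 1.58496 bits

D_KL(P||U) = 1.58496 - 1.26309 = 0.32187 ≈ 0.3219 bits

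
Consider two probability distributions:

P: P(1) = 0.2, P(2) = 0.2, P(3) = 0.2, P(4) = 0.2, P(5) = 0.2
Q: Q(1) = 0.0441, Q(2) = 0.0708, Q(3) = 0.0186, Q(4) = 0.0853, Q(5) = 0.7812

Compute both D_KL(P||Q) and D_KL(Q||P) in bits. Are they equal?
D_KL(P||Q) = 1.2739 bits, D_KL(Q||P) = 1.1647 bits. No, they are not equal.

D_KL(P||Q) = Σ P(x) log₂(P(x)/Q(x))

Computing term by term:
  P(1)·log₂(P(1)/Q(1)) = 0.2·log₂(0.2/0.0441) = 0.43623
  P(2)·log₂(P(2)/Q(2)) = 0.2·log₂(0.2/0.0708) = 0.29964
  P(3)·log₂(P(3)/Q(3)) = 0.2·log₂(0.2/0.0186) = 0.68533
  P(4)·log₂(P(4)/Q(4)) = 0.2·log₂(0.2/0.0853) = 0.24588
  P(5)·log₂(P(5)/Q(5)) = 0.2·log₂(0.2/0.7812) = -0.39314

D_KL(P||Q) = 0.43623 + 0.29964 + 0.68533 + 0.24588 - 0.39314 = 1.27394 ≈ 1.2739 bits

D_KL(Q||P) = Σ Q(x) log₂(Q(x)/P(x))

Computing term by term:
  Q(1)·log₂(Q(1)/P(1)) = 0.0441·log₂(0.0441/0.2) = -0.09619
  Q(2)·log₂(Q(2)/P(2)) = 0.0708·log₂(0.0708/0.2) = -0.10607
  Q(3)·log₂(Q(3)/P(3)) = 0.0186·log₂(0.0186/0.2) = -0.06374
  Q(4)·log₂(Q(4)/P(4)) = 0.0853·log₂(0.0853/0.2) = -0.10487
  Q(5)·log₂(Q(5)/P(5)) = 0.7812·log₂(0.7812/0.2) = 1.53560

D_KL(Q||P) = -0.09619 - 0.10607 - 0.06374 - 0.10487 + 1.53560 = 1.16473 ≈ 1.1647 bits

These are NOT equal (difference: 0.1092 bits). KL divergence is asymmetric: D_KL(P||Q) ≠ D_KL(Q||P) in general.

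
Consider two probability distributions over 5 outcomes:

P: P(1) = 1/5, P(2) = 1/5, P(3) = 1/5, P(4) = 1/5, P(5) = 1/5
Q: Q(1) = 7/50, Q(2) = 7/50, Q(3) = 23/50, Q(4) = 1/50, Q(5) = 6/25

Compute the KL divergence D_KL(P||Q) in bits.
0.5773 bits

D_KL(P||Q) = Σ P(x) log₂(P(x)/Q(x))

Computing term by term:
  P(1)·log₂(P(1)/Q(1)) = (1/5)·log₂((1/5)/(7/50)) = 0.10291
  P(2)·log₂(P(2)/Q(2)) = (1/5)·log₂((1/5)/(7/50)) = 0.10291
  P(3)·log₂(P(3)/Q(3)) = (1/5)·log₂((1/5)/(23/50)) = -0.24033
  P(4)·log₂(P(4)/Q(4)) = (1/5)·log₂((1/5)/(1/50)) = 0.66439
  P(5)·log₂(P(5)/Q(5)) = (1/5)·log₂((1/5)/(6/25)) = -0.05261

D_KL(P||Q) = 0.10291 + 0.10291 - 0.24033 + 0.66439 - 0.05261 = 0.57727 ≈ 0.5773 bits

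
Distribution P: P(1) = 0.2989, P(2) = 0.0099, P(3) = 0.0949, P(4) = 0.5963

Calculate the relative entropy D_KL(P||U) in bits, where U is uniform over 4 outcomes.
0.6461 bits

U(i) = 1/4 for all i

D_KL(P||U) = Σ P(x) log₂(P(x) / (1/4))
           = Σ P(x) log₂(P(x)) + log₂(4)
           = log₂(4) - H(P)

H(P) = -Σ P(x) log₂(P(x)):
  -P(1)·log₂(P(1)) = -(0.2989)·log₂(0.2989) = 0.52076
  -P(2)·log₂(P(2)) = -(0.0099)·log₂(0.0099) = 0.06592
  -P(3)·log₂(P(3)) = -(0.0949)·log₂(0.0949) = 0.32242
  -P(4)·log₂(P(4)) = -(0.5963)·log₂(0.5963) = 0.44477
H(P) = 0.52076 + 0.06592 + 0.32242 + 0.44477 = 1.35387 bits

log₂(4) = 2.00000 bits

D_KL(P||U) = 2.00000 - 1.35387 = 0.64613 ≈ 0.6461 bits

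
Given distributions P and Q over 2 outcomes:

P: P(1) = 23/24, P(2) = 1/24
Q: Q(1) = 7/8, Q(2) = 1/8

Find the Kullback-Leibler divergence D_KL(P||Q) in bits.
0.0597 bits

D_KL(P||Q) = Σ P(x) log₂(P(x)/Q(x))

Computing term by term:
  P(1)·log₂(P(1)/Q(1)) = (23/24)·log₂((23/24)/(7/8)) = 0.12578
  P(2)·log₂(P(2)/Q(2)) = (1/24)·log₂((1/24)/(1/8)) = -0.06604

D_KL(P||Q) = 0.12578 - 0.06604 = 0.05974 ≈ 0.0597 bits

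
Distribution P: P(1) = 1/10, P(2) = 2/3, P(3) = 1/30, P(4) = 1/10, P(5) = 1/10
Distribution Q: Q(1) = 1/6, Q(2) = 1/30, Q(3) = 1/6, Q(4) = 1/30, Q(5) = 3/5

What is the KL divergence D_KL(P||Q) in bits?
2.6302 bits

D_KL(P||Q) = Σ P(x) log₂(P(x)/Q(x))

Computing term by term:
  P(1)·log₂(P(1)/Q(1)) = (1/10)·log₂((1/10)/(1/6)) = -0.07370
  P(2)·log₂(P(2)/Q(2)) = (2/3)·log₂((2/3)/(1/30)) = 2.88129
  P(3)·log₂(P(3)/Q(3)) = (1/30)·log₂((1/30)/(1/6)) = -0.07740
  P(4)·log₂(P(4)/Q(4)) = (1/10)·log₂((1/10)/(1/30)) = 0.15850
  P(5)·log₂(P(5)/Q(5)) = (1/10)·log₂((1/10)/(3/5)) = -0.25850

D_KL(P||Q) = -0.07370 + 2.88129 - 0.07740 + 0.15850 - 0.25850 = 2.63019 ≈ 2.6302 bits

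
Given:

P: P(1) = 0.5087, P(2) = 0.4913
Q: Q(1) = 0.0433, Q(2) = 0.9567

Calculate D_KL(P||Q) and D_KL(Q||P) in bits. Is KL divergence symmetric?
D_KL(P||Q) = 1.3357 bits, D_KL(Q||P) = 0.7659 bits. No, KL divergence is not symmetric.

D_KL(P||Q) = Σ P(x) log₂(P(x)/Q(x))

Computing term by term:
  P(1)·log₂(P(1)/Q(1)) = 0.5087·log₂(0.5087/0.0433) = 1.80811
  P(2)·log₂(P(2)/Q(2)) = 0.4913·log₂(0.4913/0.9567) = -0.47237

D_KL(P||Q) = 1.80811 - 0.47237 = 1.33574 ≈ 1.3357 bits

D_KL(Q||P) = Σ Q(x) log₂(Q(x)/P(x))

Computing term by term:
  Q(1)·log₂(Q(1)/P(1)) = 0.0433·log₂(0.0433/0.5087) = -0.15390
  Q(2)·log₂(Q(2)/P(2)) = 0.9567·log₂(0.9567/0.4913) = 0.91983

D_KL(Q||P) = -0.15390 + 0.91983 = 0.76593 ≈ 0.7659 bits

These are NOT equal (difference: 0.5698 bits). KL divergence is asymmetric: D_KL(P||Q) ≠ D_KL(Q||P) in general.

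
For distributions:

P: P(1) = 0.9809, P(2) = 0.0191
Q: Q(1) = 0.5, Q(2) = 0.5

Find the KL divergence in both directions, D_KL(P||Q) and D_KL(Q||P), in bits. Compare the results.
D_KL(P||Q) = 0.8636 bits, D_KL(Q||P) = 1.8691 bits. D_KL(Q||P) is larger than D_KL(P||Q) by 1.0055 bits; the two directions differ.

D_KL(P||Q) = Σ P(x) log₂(P(x)/Q(x))

Computing term by term:
  P(1)·log₂(P(1)/Q(1)) = 0.9809·log₂(0.9809/0.5) = 0.95361
  P(2)·log₂(P(2)/Q(2)) = 0.0191·log₂(0.0191/0.5) = -0.08997

D_KL(P||Q) = 0.95361 - 0.08997 = 0.86364 ≈ 0.8636 bits

D_KL(Q||P) = Σ Q(x) log₂(Q(x)/P(x))

Computing term by term:
  Q(1)·log₂(Q(1)/P(1)) = 0.5·log₂(0.5/0.9809) = -0.48609
  Q(2)·log₂(Q(2)/P(2)) = 0.5·log₂(0.5/0.0191) = 2.35514

D_KL(Q||P) = -0.48609 + 2.35514 = 1.86905 ≈ 1.8691 bits

These are NOT equal (difference: 1.0055 bits). KL divergence is asymmetric: D_KL(P||Q) ≠ D_KL(Q||P) in general.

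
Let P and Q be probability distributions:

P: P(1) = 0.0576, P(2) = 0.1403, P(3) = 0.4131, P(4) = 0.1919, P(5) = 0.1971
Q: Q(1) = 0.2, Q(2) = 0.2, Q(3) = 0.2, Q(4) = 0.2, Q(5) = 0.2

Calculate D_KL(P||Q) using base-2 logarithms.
0.2415 bits

D_KL(P||Q) = Σ P(x) log₂(P(x)/Q(x))

Computing term by term:
  P(1)·log₂(P(1)/Q(1)) = 0.0576·log₂(0.0576/0.2) = -0.10344
  P(2)·log₂(P(2)/Q(2)) = 0.1403·log₂(0.1403/0.2) = -0.07176
  P(3)·log₂(P(3)/Q(3)) = 0.4131·log₂(0.4131/0.2) = 0.43231
  P(4)·log₂(P(4)/Q(4)) = 0.1919·log₂(0.1919/0.2) = -0.01145
  P(5)·log₂(P(5)/Q(5)) = 0.1971·log₂(0.1971/0.2) = -0.00415

D_KL(P||Q) = -0.10344 - 0.07176 + 0.43231 - 0.01145 - 0.00415 = 0.24151 ≈ 0.2415 bits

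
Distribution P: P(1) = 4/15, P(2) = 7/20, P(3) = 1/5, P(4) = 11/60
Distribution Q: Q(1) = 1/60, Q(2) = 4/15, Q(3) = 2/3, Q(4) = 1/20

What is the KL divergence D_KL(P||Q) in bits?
1.2002 bits

D_KL(P||Q) = Σ P(x) log₂(P(x)/Q(x))

Computing term by term:
  P(1)·log₂(P(1)/Q(1)) = (4/15)·log₂((4/15)/(1/60)) = 1.06667
  P(2)·log₂(P(2)/Q(2)) = (7/20)·log₂((7/20)/(4/15)) = 0.13731
  P(3)·log₂(P(3)/Q(3)) = (1/5)·log₂((1/5)/(2/3)) = -0.34739
  P(4)·log₂(P(4)/Q(4)) = (11/60)·log₂((11/60)/(1/20)) = 0.34365

D_KL(P||Q) = 1.06667 + 0.13731 - 0.34739 + 0.34365 = 1.20024 ≈ 1.2002 bits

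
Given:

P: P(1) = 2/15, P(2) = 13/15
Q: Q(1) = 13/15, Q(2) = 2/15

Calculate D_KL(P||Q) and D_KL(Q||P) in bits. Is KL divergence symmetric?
D_KL(P||Q) = 1.9803 bits, D_KL(Q||P) = 1.9803 bits. The two values coincide for this particular pair, but no — KL divergence is not symmetric in general.

D_KL(P||Q) = Σ P(x) log₂(P(x)/Q(x))

Computing term by term:
  P(1)·log₂(P(1)/Q(1)) = (2/15)·log₂((2/15)/(13/15)) = -0.36006
  P(2)·log₂(P(2)/Q(2)) = (13/15)·log₂((13/15)/(2/15)) = 2.34038

D_KL(P||Q) = -0.36006 + 2.34038 = 1.98032 ≈ 1.9803 bits

D_KL(Q||P) = Σ Q(x) log₂(Q(x)/P(x))

Computing term by term:
  Q(1)·log₂(Q(1)/P(1)) = (13/15)·log₂((13/15)/(2/15)) = 2.34038
  Q(2)·log₂(Q(2)/P(2)) = (2/15)·log₂((2/15)/(13/15)) = -0.36006

D_KL(Q||P) = 2.34038 - 0.36006 = 1.98032 ≈ 1.9803 bits

These ARE equal here. Q is P with outcomes relabeled (Q(1) = P(2), Q(2) = P(1)) by a relabeling that is its own inverse, so the two sums contain exactly the same terms in a different order. This is a special case — KL divergence is not symmetric in general: D_KL(P||Q) ≠ D_KL(Q||P) for most P, Q.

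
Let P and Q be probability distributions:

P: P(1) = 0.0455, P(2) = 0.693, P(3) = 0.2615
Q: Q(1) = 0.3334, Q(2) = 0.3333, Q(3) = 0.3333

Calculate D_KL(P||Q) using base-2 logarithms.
0.5096 bits

D_KL(P||Q) = Σ P(x) log₂(P(x)/Q(x))

Computing term by term:
  P(1)·log₂(P(1)/Q(1)) = 0.0455·log₂(0.0455/0.3334) = -0.13074
  P(2)·log₂(P(2)/Q(2)) = 0.693·log₂(0.693/0.3333) = 0.73183
  P(3)·log₂(P(3)/Q(3)) = 0.2615·log₂(0.2615/0.3333) = -0.09153

D_KL(P||Q) = -0.13074 + 0.73183 - 0.09153 = 0.50956 ≈ 0.5096 bits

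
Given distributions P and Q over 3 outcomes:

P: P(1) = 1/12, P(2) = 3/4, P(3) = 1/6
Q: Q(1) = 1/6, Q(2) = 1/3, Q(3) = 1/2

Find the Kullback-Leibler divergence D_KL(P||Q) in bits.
0.5300 bits

D_KL(P||Q) = Σ P(x) log₂(P(x)/Q(x))

Computing term by term:
  P(1)·log₂(P(1)/Q(1)) = (1/12)·log₂((1/12)/(1/6)) = -0.08333
  P(2)·log₂(P(2)/Q(2)) = (3/4)·log₂((3/4)/(1/3)) = 0.87744
  P(3)·log₂(P(3)/Q(3)) = (1/6)·log₂((1/6)/(1/2)) = -0.26416

D_KL(P||Q) = -0.08333 + 0.87744 - 0.26416 = 0.52995 ≈ 0.5300 bits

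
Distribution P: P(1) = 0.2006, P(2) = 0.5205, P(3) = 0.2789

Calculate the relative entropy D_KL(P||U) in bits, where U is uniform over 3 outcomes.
0.1159 bits

U(i) = 1/3 for all i

D_KL(P||U) = Σ P(x) log₂(P(x) / (1/3))
           = Σ P(x) log₂(P(x)) + log₂(3)
           = log₂(3) - H(P)

H(P) = -Σ P(x) log₂(P(x)):
  -P(1)·log₂(P(1)) = -(0.2006)·log₂(0.2006) = 0.46491
  -P(2)·log₂(P(2)) = -(0.5205)·log₂(0.5205) = 0.49033
  -P(3)·log₂(P(3)) = -(0.2789)·log₂(0.2789) = 0.51378
H(P) = 0.46491 + 0.49033 + 0.51378 = 1.46902 bits

log₂(3) = 1.58496 bits

D_KL(P||U) = 1.58496 - 1.46902 = 0.11594 ≈ 0.1159 bits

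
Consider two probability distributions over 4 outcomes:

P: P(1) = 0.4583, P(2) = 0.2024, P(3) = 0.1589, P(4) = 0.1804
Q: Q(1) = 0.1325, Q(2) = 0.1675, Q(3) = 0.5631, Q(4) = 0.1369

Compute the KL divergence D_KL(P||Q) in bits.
0.6575 bits

D_KL(P||Q) = Σ P(x) log₂(P(x)/Q(x))

Computing term by term:
  P(1)·log₂(P(1)/Q(1)) = 0.4583·log₂(0.4583/0.1325) = 0.82049
  P(2)·log₂(P(2)/Q(2)) = 0.2024·log₂(0.2024/0.1675) = 0.05526
  P(3)·log₂(P(3)/Q(3)) = 0.1589·log₂(0.1589/0.5631) = -0.29004
  P(4)·log₂(P(4)/Q(4)) = 0.1804·log₂(0.1804/0.1369) = 0.07181

D_KL(P||Q) = 0.82049 + 0.05526 - 0.29004 + 0.07181 = 0.65752 ≈ 0.6575 bits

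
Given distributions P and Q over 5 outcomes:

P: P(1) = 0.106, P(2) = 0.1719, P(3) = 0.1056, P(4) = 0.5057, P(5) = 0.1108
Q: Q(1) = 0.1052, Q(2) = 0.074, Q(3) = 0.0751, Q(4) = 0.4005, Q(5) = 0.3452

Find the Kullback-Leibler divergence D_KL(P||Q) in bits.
0.2506 bits

D_KL(P||Q) = Σ P(x) log₂(P(x)/Q(x))

Computing term by term:
  P(1)·log₂(P(1)/Q(1)) = 0.106·log₂(0.106/0.1052) = 0.00116
  P(2)·log₂(P(2)/Q(2)) = 0.1719·log₂(0.1719/0.074) = 0.20903
  P(3)·log₂(P(3)/Q(3)) = 0.1056·log₂(0.1056/0.0751) = 0.05193
  P(4)·log₂(P(4)/Q(4)) = 0.5057·log₂(0.5057/0.4005) = 0.17016
  P(5)·log₂(P(5)/Q(5)) = 0.1108·log₂(0.1108/0.3452) = -0.18165

D_KL(P||Q) = 0.00116 + 0.20903 + 0.05193 + 0.17016 - 0.18165 = 0.25063 ≈ 0.2506 bits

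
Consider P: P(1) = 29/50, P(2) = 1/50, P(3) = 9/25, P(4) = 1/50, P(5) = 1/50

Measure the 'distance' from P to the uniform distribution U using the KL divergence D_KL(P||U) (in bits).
0.9969 bits

U(i) = 1/5 for all i

D_KL(P||U) = Σ P(x) log₂(P(x) / (1/5))
           = Σ P(x) log₂(P(x)) + log₂(5)
           = log₂(5) - H(P)

H(P) = -Σ P(x) log₂(P(x)):
  -P(1)·log₂(P(1)) = -(29/50)·log₂(29/50) = 0.45581
  -P(2)·log₂(P(2)) = -(1/50)·log₂(1/50) = 0.11288
  -P(3)·log₂(P(3)) = -(9/25)·log₂(9/25) = 0.53062
  -P(4)·log₂(P(4)) = -(1/50)·log₂(1/50) = 0.11288
  -P(5)·log₂(P(5)) = -(1/50)·log₂(1/50) = 0.11288
H(P) = 0.45581 + 0.11288 + 0.53062 + 0.11288 + 0.11288 = 1.32507 bits

log₂(5) = 2.32193 bits

D_KL(P||U) = 2.32193 - 1.32507 = 0.99686 ≈ 0.9969 bits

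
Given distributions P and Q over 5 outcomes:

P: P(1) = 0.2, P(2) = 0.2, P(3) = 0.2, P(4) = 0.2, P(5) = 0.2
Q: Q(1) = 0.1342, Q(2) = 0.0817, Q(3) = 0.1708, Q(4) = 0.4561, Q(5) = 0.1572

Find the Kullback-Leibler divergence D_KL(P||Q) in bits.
0.2506 bits

D_KL(P||Q) = Σ P(x) log₂(P(x)/Q(x))

Computing term by term:
  P(1)·log₂(P(1)/Q(1)) = 0.2·log₂(0.2/0.1342) = 0.11512
  P(2)·log₂(P(2)/Q(2)) = 0.2·log₂(0.2/0.0817) = 0.25832
  P(3)·log₂(P(3)/Q(3)) = 0.2·log₂(0.2/0.1708) = 0.04554
  P(4)·log₂(P(4)/Q(4)) = 0.2·log₂(0.2/0.4561) = -0.23787
  P(5)·log₂(P(5)/Q(5)) = 0.2·log₂(0.2/0.1572) = 0.06948

D_KL(P||Q) = 0.11512 + 0.25832 + 0.04554 - 0.23787 + 0.06948 = 0.25059 ≈ 0.2506 bits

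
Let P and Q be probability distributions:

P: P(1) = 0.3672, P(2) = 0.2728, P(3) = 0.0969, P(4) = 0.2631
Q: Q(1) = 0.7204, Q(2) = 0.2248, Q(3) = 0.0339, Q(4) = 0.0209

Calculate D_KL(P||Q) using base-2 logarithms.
0.8274 bits

D_KL(P||Q) = Σ P(x) log₂(P(x)/Q(x))

Computing term by term:
  P(1)·log₂(P(1)/Q(1)) = 0.3672·log₂(0.3672/0.7204) = -0.35700
  P(2)·log₂(P(2)/Q(2)) = 0.2728·log₂(0.2728/0.2248) = 0.07617
  P(3)·log₂(P(3)/Q(3)) = 0.0969·log₂(0.0969/0.0339) = 0.14682
  P(4)·log₂(P(4)/Q(4)) = 0.2631·log₂(0.2631/0.0209) = 0.96138

D_KL(P||Q) = -0.35700 + 0.07617 + 0.14682 + 0.96138 = 0.82737 ≈ 0.8274 bits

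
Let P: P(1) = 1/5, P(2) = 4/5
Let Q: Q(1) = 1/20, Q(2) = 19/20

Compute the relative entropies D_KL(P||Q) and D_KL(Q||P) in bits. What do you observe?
D_KL(P||Q) = 0.2017 bits, D_KL(Q||P) = 0.1355 bits. The two directions give different values (D_KL(P||Q) exceeds D_KL(Q||P) by 0.0662 bits): KL divergence is asymmetric.

D_KL(P||Q) = Σ P(x) log₂(P(x)/Q(x))

Computing term by term:
  P(1)·log₂(P(1)/Q(1)) = (1/5)·log₂((1/5)/(1/20)) = 0.40000
  P(2)·log₂(P(2)/Q(2)) = (4/5)·log₂((4/5)/(19/20)) = -0.19834

D_KL(P||Q) = 0.40000 - 0.19834 = 0.20166 ≈ 0.2017 bits

D_KL(Q||P) = Σ Q(x) log₂(Q(x)/P(x))

Computing term by term:
  Q(1)·log₂(Q(1)/P(1)) = (1/20)·log₂((1/20)/(1/5)) = -0.10000
  Q(2)·log₂(Q(2)/P(2)) = (19/20)·log₂((19/20)/(4/5)) = 0.23553

D_KL(Q||P) = -0.10000 + 0.23553 = 0.13553 ≈ 0.1355 bits

These are NOT equal (difference: 0.0662 bits). KL divergence is asymmetric: D_KL(P||Q) ≠ D_KL(Q||P) in general.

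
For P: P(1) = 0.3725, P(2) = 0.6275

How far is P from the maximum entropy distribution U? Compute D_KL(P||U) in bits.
0.0474 bits

U(i) = 1/2 for all i

D_KL(P||U) = Σ P(x) log₂(P(x) / (1/2))
           = Σ P(x) log₂(P(x)) + log₂(2)
           = log₂(2) - H(P)

H(P) = -Σ P(x) log₂(P(x)):
  -P(1)·log₂(P(1)) = -(0.3725)·log₂(0.3725) = 0.53070
  -P(2)·log₂(P(2)) = -(0.6275)·log₂(0.6275) = 0.42188
H(P) = 0.53070 + 0.42188 = 0.95258 bits

log₂(2) = 1.00000 bits

D_KL(P||U) = 1.00000 - 0.95258 = 0.04742 ≈ 0.0474 bits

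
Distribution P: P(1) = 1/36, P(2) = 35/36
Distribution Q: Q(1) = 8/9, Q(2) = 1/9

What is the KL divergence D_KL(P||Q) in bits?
2.9035 bits

D_KL(P||Q) = Σ P(x) log₂(P(x)/Q(x))

Computing term by term:
  P(1)·log₂(P(1)/Q(1)) = (1/36)·log₂((1/36)/(8/9)) = -0.13889
  P(2)·log₂(P(2)/Q(2)) = (35/36)·log₂((35/36)/(1/9)) = 3.04236

D_KL(P||Q) = -0.13889 + 3.04236 = 2.90347 ≈ 2.9035 bits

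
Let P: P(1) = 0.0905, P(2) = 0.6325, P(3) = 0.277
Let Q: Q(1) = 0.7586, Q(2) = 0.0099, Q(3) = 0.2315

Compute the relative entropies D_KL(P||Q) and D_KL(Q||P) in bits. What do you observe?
D_KL(P||Q) = 3.5875 bits, D_KL(Q||P) = 2.2076 bits. The two directions give different values (D_KL(P||Q) exceeds D_KL(Q||P) by 1.3799 bits): KL divergence is asymmetric.

D_KL(P||Q) = Σ P(x) log₂(P(x)/Q(x))

Computing term by term:
  P(1)·log₂(P(1)/Q(1)) = 0.0905·log₂(0.0905/0.7586) = -0.27760
  P(2)·log₂(P(2)/Q(2)) = 0.6325·log₂(0.6325/0.0099) = 3.79341
  P(3)·log₂(P(3)/Q(3)) = 0.277·log₂(0.277/0.2315) = 0.07171

D_KL(P||Q) = -0.27760 + 3.79341 + 0.07171 = 3.58752 ≈ 3.5875 bits

D_KL(Q||P) = Σ Q(x) log₂(Q(x)/P(x))

Computing term by term:
  Q(1)·log₂(Q(1)/P(1)) = 0.7586·log₂(0.7586/0.0905) = 2.32689
  Q(2)·log₂(Q(2)/P(2)) = 0.0099·log₂(0.0099/0.6325) = -0.05938
  Q(3)·log₂(Q(3)/P(3)) = 0.2315·log₂(0.2315/0.277) = -0.05993

D_KL(Q||P) = 2.32689 - 0.05938 - 0.05993 = 2.20758 ≈ 2.2076 bits

These are NOT equal (difference: 1.3799 bits). KL divergence is asymmetric: D_KL(P||Q) ≠ D_KL(Q||P) in general.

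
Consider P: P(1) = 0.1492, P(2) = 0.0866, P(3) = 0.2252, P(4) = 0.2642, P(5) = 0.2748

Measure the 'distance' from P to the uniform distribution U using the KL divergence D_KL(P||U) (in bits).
0.1030 bits

U(i) = 1/5 for all i

D_KL(P||U) = Σ P(x) log₂(P(x) / (1/5))
           = Σ P(x) log₂(P(x)) + log₂(5)
           = log₂(5) - H(P)

H(P) = -Σ P(x) log₂(P(x)):
  -P(1)·log₂(P(1)) = -(0.1492)·log₂(0.1492) = 0.40951
  -P(2)·log₂(P(2)) = -(0.0866)·log₂(0.0866) = 0.30565
  -P(3)·log₂(P(3)) = -(0.2252)·log₂(0.2252) = 0.48434
  -P(4)·log₂(P(4)) = -(0.2642)·log₂(0.2642) = 0.50734
  -P(5)·log₂(P(5)) = -(0.2748)·log₂(0.2748) = 0.51210
H(P) = 0.40951 + 0.30565 + 0.48434 + 0.50734 + 0.51210 = 2.21894 bits

log₂(5) = 2.32193 bits

D_KL(P||U) = 2.32193 - 2.21894 = 0.10299 ≈ 0.1030 bits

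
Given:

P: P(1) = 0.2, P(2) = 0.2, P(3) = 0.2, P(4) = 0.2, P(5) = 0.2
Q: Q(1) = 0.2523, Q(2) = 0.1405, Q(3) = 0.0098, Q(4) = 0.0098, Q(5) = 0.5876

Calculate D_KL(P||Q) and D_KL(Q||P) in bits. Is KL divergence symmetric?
D_KL(P||Q) = 1.4643 bits, D_KL(Q||P) = 0.8413 bits. No, KL divergence is not symmetric.

D_KL(P||Q) = Σ P(x) log₂(P(x)/Q(x))

Computing term by term:
  P(1)·log₂(P(1)/Q(1)) = 0.2·log₂(0.2/0.2523) = -0.06703
  P(2)·log₂(P(2)/Q(2)) = 0.2·log₂(0.2/0.1405) = 0.10189
  P(3)·log₂(P(3)/Q(3)) = 0.2·log₂(0.2/0.0098) = 0.87021
  P(4)·log₂(P(4)/Q(4)) = 0.2·log₂(0.2/0.0098) = 0.87021
  P(5)·log₂(P(5)/Q(5)) = 0.2·log₂(0.2/0.5876) = -0.31097

D_KL(P||Q) = -0.06703 + 0.10189 + 0.87021 + 0.87021 - 0.31097 = 1.46431 ≈ 1.4643 bits

D_KL(Q||P) = Σ Q(x) log₂(Q(x)/P(x))

Computing term by term:
  Q(1)·log₂(Q(1)/P(1)) = 0.2523·log₂(0.2523/0.2) = 0.08456
  Q(2)·log₂(Q(2)/P(2)) = 0.1405·log₂(0.1405/0.2) = -0.07157
  Q(3)·log₂(Q(3)/P(3)) = 0.0098·log₂(0.0098/0.2) = -0.04264
  Q(4)·log₂(Q(4)/P(4)) = 0.0098·log₂(0.0098/0.2) = -0.04264
  Q(5)·log₂(Q(5)/P(5)) = 0.5876·log₂(0.5876/0.2) = 0.91362

D_KL(Q||P) = 0.08456 - 0.07157 - 0.04264 - 0.04264 + 0.91362 = 0.84133 ≈ 0.8413 bits

These are NOT equal (difference: 0.6230 bits). KL divergence is asymmetric: D_KL(P||Q) ≠ D_KL(Q||P) in general.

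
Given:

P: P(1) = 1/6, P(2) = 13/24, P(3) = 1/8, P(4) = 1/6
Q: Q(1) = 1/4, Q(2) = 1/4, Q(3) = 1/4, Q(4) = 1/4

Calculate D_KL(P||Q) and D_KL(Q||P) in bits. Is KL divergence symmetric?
D_KL(P||Q) = 0.2842 bits, D_KL(Q||P) = 0.2636 bits. No, KL divergence is not symmetric.

D_KL(P||Q) = Σ P(x) log₂(P(x)/Q(x))

Computing term by term:
  P(1)·log₂(P(1)/Q(1)) = (1/6)·log₂((1/6)/(1/4)) = -0.09749
  P(2)·log₂(P(2)/Q(2)) = (13/24)·log₂((13/24)/(1/4)) = 0.60422
  P(3)·log₂(P(3)/Q(3)) = (1/8)·log₂((1/8)/(1/4)) = -0.12500
  P(4)·log₂(P(4)/Q(4)) = (1/6)·log₂((1/6)/(1/4)) = -0.09749

D_KL(P||Q) = -0.09749 + 0.60422 - 0.12500 - 0.09749 = 0.28424 ≈ 0.2842 bits

D_KL(Q||P) = Σ Q(x) log₂(Q(x)/P(x))

Computing term by term:
  Q(1)·log₂(Q(1)/P(1)) = (1/4)·log₂((1/4)/(1/6)) = 0.14624
  Q(2)·log₂(Q(2)/P(2)) = (1/4)·log₂((1/4)/(13/24)) = -0.27887
  Q(3)·log₂(Q(3)/P(3)) = (1/4)·log₂((1/4)/(1/8)) = 0.25000
  Q(4)·log₂(Q(4)/P(4)) = (1/4)·log₂((1/4)/(1/6)) = 0.14624

D_KL(Q||P) = 0.14624 - 0.27887 + 0.25000 + 0.14624 = 0.26361 ≈ 0.2636 bits

These are NOT equal (difference: 0.0206 bits). KL divergence is asymmetric: D_KL(P||Q) ≠ D_KL(Q||P) in general.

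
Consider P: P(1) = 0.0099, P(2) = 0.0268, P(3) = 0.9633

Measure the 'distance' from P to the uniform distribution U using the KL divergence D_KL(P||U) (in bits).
1.3271 bits

U(i) = 1/3 for all i

D_KL(P||U) = Σ P(x) log₂(P(x) / (1/3))
           = Σ P(x) log₂(P(x)) + log₂(3)
           = log₂(3) - H(P)

H(P) = -Σ P(x) log₂(P(x)):
  -P(1)·log₂(P(1)) = -(0.0099)·log₂(0.0099) = 0.06592
  -P(2)·log₂(P(2)) = -(0.0268)·log₂(0.0268) = 0.13994
  -P(3)·log₂(P(3)) = -(0.9633)·log₂(0.9633) = 0.05196
H(P) = 0.06592 + 0.13994 + 0.05196 = 0.25782 bits

log₂(3) = 1.58496 bits

D_KL(P||U) = 1.58496 - 0.25782 = 1.32714 ≈ 1.3271 bits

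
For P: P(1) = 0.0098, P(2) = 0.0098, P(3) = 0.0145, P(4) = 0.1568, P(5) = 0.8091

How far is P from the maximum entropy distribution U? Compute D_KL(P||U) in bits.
1.4362 bits

U(i) = 1/5 for all i

D_KL(P||U) = Σ P(x) log₂(P(x) / (1/5))
           = Σ P(x) log₂(P(x)) + log₂(5)
           = log₂(5) - H(P)

H(P) = -Σ P(x) log₂(P(x)):
  -P(1)·log₂(P(1)) = -(0.0098)·log₂(0.0098) = 0.06540
  -P(2)·log₂(P(2)) = -(0.0098)·log₂(0.0098) = 0.06540
  -P(3)·log₂(P(3)) = -(0.0145)·log₂(0.0145) = 0.08856
  -P(4)·log₂(P(4)) = -(0.1568)·log₂(0.1568) = 0.41913
  -P(5)·log₂(P(5)) = -(0.8091)·log₂(0.8091) = 0.24727
H(P) = 0.06540 + 0.06540 + 0.08856 + 0.41913 + 0.24727 = 0.88576 bits

log₂(5) = 2.32193 bits

D_KL(P||U) = 2.32193 - 0.88576 = 1.43617 ≈ 1.4362 bits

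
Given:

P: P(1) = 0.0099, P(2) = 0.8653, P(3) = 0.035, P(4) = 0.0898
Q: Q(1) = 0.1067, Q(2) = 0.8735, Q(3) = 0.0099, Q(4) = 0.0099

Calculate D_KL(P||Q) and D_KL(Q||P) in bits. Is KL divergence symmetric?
D_KL(P||Q) = 0.3037 bits, D_KL(Q||P) = 0.3283 bits. No, KL divergence is not symmetric.

D_KL(P||Q) = Σ P(x) log₂(P(x)/Q(x))

Computing term by term:
  P(1)·log₂(P(1)/Q(1)) = 0.0099·log₂(0.0099/0.1067) = -0.03396
  P(2)·log₂(P(2)/Q(2)) = 0.8653·log₂(0.8653/0.8735) = -0.01177
  P(3)·log₂(P(3)/Q(3)) = 0.035·log₂(0.035/0.0099) = 0.06376
  P(4)·log₂(P(4)/Q(4)) = 0.0898·log₂(0.0898/0.0099) = 0.28567

D_KL(P||Q) = -0.03396 - 0.01177 + 0.06376 + 0.28567 = 0.30370 ≈ 0.3037 bits

D_KL(Q||P) = Σ Q(x) log₂(Q(x)/P(x))

Computing term by term:
  Q(1)·log₂(Q(1)/P(1)) = 0.1067·log₂(0.1067/0.0099) = 0.36598
  Q(2)·log₂(Q(2)/P(2)) = 0.8735·log₂(0.8735/0.8653) = 0.01189
  Q(3)·log₂(Q(3)/P(3)) = 0.0099·log₂(0.0099/0.035) = -0.01804
  Q(4)·log₂(Q(4)/P(4)) = 0.0099·log₂(0.0099/0.0898) = -0.03149

D_KL(Q||P) = 0.36598 + 0.01189 - 0.01804 - 0.03149 = 0.32834 ≈ 0.3283 bits

These are NOT equal (difference: 0.0246 bits). KL divergence is asymmetric: D_KL(P||Q) ≠ D_KL(Q||P) in general.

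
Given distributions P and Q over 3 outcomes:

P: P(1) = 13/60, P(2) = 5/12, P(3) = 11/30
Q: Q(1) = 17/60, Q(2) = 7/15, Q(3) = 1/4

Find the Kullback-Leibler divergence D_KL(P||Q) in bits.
0.0506 bits

D_KL(P||Q) = Σ P(x) log₂(P(x)/Q(x))

Computing term by term:
  P(1)·log₂(P(1)/Q(1)) = (13/60)·log₂((13/60)/(17/60)) = -0.08386
  P(2)·log₂(P(2)/Q(2)) = (5/12)·log₂((5/12)/(7/15)) = -0.06812
  P(3)·log₂(P(3)/Q(3)) = (11/30)·log₂((11/30)/(1/4)) = 0.20260

D_KL(P||Q) = -0.08386 - 0.06812 + 0.20260 = 0.05062 ≈ 0.0506 bits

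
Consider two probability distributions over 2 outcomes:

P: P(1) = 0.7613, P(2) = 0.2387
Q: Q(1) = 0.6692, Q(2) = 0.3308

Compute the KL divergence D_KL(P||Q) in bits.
0.0293 bits

D_KL(P||Q) = Σ P(x) log₂(P(x)/Q(x))

Computing term by term:
  P(1)·log₂(P(1)/Q(1)) = 0.7613·log₂(0.7613/0.6692) = 0.14162
  P(2)·log₂(P(2)/Q(2)) = 0.2387·log₂(0.2387/0.3308) = -0.11237

D_KL(P||Q) = 0.14162 - 0.11237 = 0.02925 ≈ 0.0293 bits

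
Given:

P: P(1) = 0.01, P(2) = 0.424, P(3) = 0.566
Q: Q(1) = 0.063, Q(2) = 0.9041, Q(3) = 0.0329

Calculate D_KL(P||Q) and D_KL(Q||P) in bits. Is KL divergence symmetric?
D_KL(P||Q) = 1.8335 bits, D_KL(Q||P) = 1.0199 bits. No, KL divergence is not symmetric.

D_KL(P||Q) = Σ P(x) log₂(P(x)/Q(x))

Computing term by term:
  P(1)·log₂(P(1)/Q(1)) = 0.01·log₂(0.01/0.063) = -0.02655
  P(2)·log₂(P(2)/Q(2)) = 0.424·log₂(0.424/0.9041) = -0.46319
  P(3)·log₂(P(3)/Q(3)) = 0.566·log₂(0.566/0.0329) = 2.32323

D_KL(P||Q) = -0.02655 - 0.46319 + 2.32323 = 1.83349 ≈ 1.8335 bits

D_KL(Q||P) = Σ Q(x) log₂(Q(x)/P(x))

Computing term by term:
  Q(1)·log₂(Q(1)/P(1)) = 0.063·log₂(0.063/0.01) = 0.16729
  Q(2)·log₂(Q(2)/P(2)) = 0.9041·log₂(0.9041/0.424) = 0.98766
  Q(3)·log₂(Q(3)/P(3)) = 0.0329·log₂(0.0329/0.566) = -0.13504

D_KL(Q||P) = 0.16729 + 0.98766 - 0.13504 = 1.01991 ≈ 1.0199 bits

These are NOT equal (difference: 0.8136 bits). KL divergence is asymmetric: D_KL(P||Q) ≠ D_KL(Q||P) in general.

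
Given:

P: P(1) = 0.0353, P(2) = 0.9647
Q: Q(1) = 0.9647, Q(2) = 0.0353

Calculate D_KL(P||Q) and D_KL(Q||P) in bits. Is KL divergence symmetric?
D_KL(P||Q) = 4.4354 bits, D_KL(Q||P) = 4.4354 bits. The two values coincide for this particular pair, but no — KL divergence is not symmetric in general.

D_KL(P||Q) = Σ P(x) log₂(P(x)/Q(x))

Computing term by term:
  P(1)·log₂(P(1)/Q(1)) = 0.0353·log₂(0.0353/0.9647) = -0.16846
  P(2)·log₂(P(2)/Q(2)) = 0.9647·log₂(0.9647/0.0353) = 4.60388

D_KL(P||Q) = -0.16846 + 4.60388 = 4.43542 ≈ 4.4354 bits

D_KL(Q||P) = Σ Q(x) log₂(Q(x)/P(x))

Computing term by term:
  Q(1)·log₂(Q(1)/P(1)) = 0.9647·log₂(0.9647/0.0353) = 4.60388
  Q(2)·log₂(Q(2)/P(2)) = 0.0353·log₂(0.0353/0.9647) = -0.16846

D_KL(Q||P) = 4.60388 - 0.16846 = 4.43542 ≈ 4.4354 bits

These ARE equal here. Q is P with outcomes relabeled (Q(1) = P(2), Q(2) = P(1)) by a relabeling that is its own inverse, so the two sums contain exactly the same terms in a different order. This is a special case — KL divergence is not symmetric in general: D_KL(P||Q) ≠ D_KL(Q||P) for most P, Q.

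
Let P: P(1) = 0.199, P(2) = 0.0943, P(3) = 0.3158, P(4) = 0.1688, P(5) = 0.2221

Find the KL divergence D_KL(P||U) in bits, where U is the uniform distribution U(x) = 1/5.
0.0967 bits

U(i) = 1/5 for all i

D_KL(P||U) = Σ P(x) log₂(P(x) / (1/5))
           = Σ P(x) log₂(P(x)) + log₂(5)
           = log₂(5) - H(P)

H(P) = -Σ P(x) log₂(P(x)):
  -P(1)·log₂(P(1)) = -(0.199)·log₂(0.199) = 0.46350
  -P(2)·log₂(P(2)) = -(0.0943)·log₂(0.0943) = 0.32124
  -P(3)·log₂(P(3)) = -(0.3158)·log₂(0.3158) = 0.52515
  -P(4)·log₂(P(4)) = -(0.1688)·log₂(0.1688) = 0.43324
  -P(5)·log₂(P(5)) = -(0.2221)·log₂(0.2221) = 0.48212
H(P) = 0.46350 + 0.32124 + 0.52515 + 0.43324 + 0.48212 = 2.22525 bits

log₂(5) = 2.32193 bits

D_KL(P||U) = 2.32193 - 2.22525 = 0.09668 ≈ 0.0967 bits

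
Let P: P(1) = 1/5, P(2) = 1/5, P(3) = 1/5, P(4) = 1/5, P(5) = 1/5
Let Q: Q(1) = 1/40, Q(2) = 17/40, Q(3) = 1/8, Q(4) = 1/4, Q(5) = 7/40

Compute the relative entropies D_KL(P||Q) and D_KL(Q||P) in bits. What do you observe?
D_KL(P||Q) = 0.4923 bits, D_KL(Q||P) = 0.3492 bits. The two directions give different values (D_KL(P||Q) exceeds D_KL(Q||P) by 0.1431 bits): KL divergence is asymmetric.

D_KL(P||Q) = Σ P(x) log₂(P(x)/Q(x))

Computing term by term:
  P(1)·log₂(P(1)/Q(1)) = (1/5)·log₂((1/5)/(1/40)) = 0.60000
  P(2)·log₂(P(2)/Q(2)) = (1/5)·log₂((1/5)/(17/40)) = -0.21749
  P(3)·log₂(P(3)/Q(3)) = (1/5)·log₂((1/5)/(1/8)) = 0.13561
  P(4)·log₂(P(4)/Q(4)) = (1/5)·log₂((1/5)/(1/4)) = -0.06439
  P(5)·log₂(P(5)/Q(5)) = (1/5)·log₂((1/5)/(7/40)) = 0.03853

D_KL(P||Q) = 0.60000 - 0.21749 + 0.13561 - 0.06439 + 0.03853 = 0.49226 ≈ 0.4923 bits

D_KL(Q||P) = Σ Q(x) log₂(Q(x)/P(x))

Computing term by term:
  Q(1)·log₂(Q(1)/P(1)) = (1/40)·log₂((1/40)/(1/5)) = -0.07500
  Q(2)·log₂(Q(2)/P(2)) = (17/40)·log₂((17/40)/(1/5)) = 0.46217
  Q(3)·log₂(Q(3)/P(3)) = (1/8)·log₂((1/8)/(1/5)) = -0.08476
  Q(4)·log₂(Q(4)/P(4)) = (1/4)·log₂((1/4)/(1/5)) = 0.08048
  Q(5)·log₂(Q(5)/P(5)) = (7/40)·log₂((7/40)/(1/5)) = -0.03371

D_KL(Q||P) = -0.07500 + 0.46217 - 0.08476 + 0.08048 - 0.03371 = 0.34918 ≈ 0.3492 bits

These are NOT equal (difference: 0.1431 bits). KL divergence is asymmetric: D_KL(P||Q) ≠ D_KL(Q||P) in general.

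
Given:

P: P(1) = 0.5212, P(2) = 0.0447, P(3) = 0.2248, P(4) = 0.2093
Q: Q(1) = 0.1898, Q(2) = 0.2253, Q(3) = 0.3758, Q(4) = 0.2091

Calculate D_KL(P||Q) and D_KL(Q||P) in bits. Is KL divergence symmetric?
D_KL(P||Q) = 0.4889 bits, D_KL(Q||P) = 0.5274 bits. No, KL divergence is not symmetric.

D_KL(P||Q) = Σ P(x) log₂(P(x)/Q(x))

Computing term by term:
  P(1)·log₂(P(1)/Q(1)) = 0.5212·log₂(0.5212/0.1898) = 0.75957
  P(2)·log₂(P(2)/Q(2)) = 0.0447·log₂(0.0447/0.2253) = -0.10431
  P(3)·log₂(P(3)/Q(3)) = 0.2248·log₂(0.2248/0.3758) = -0.16665
  P(4)·log₂(P(4)/Q(4)) = 0.2093·log₂(0.2093/0.2091) = 0.00029

D_KL(P||Q) = 0.75957 - 0.10431 - 0.16665 + 0.00029 = 0.48890 ≈ 0.4889 bits

D_KL(Q||P) = Σ Q(x) log₂(Q(x)/P(x))

Computing term by term:
  Q(1)·log₂(Q(1)/P(1)) = 0.1898·log₂(0.1898/0.5212) = -0.27661
  Q(2)·log₂(Q(2)/P(2)) = 0.2253·log₂(0.2253/0.0447) = 0.52574
  Q(3)·log₂(Q(3)/P(3)) = 0.3758·log₂(0.3758/0.2248) = 0.27859
  Q(4)·log₂(Q(4)/P(4)) = 0.2091·log₂(0.2091/0.2093) = -0.00029

D_KL(Q||P) = -0.27661 + 0.52574 + 0.27859 - 0.00029 = 0.52743 ≈ 0.5274 bits

These are NOT equal (difference: 0.0385 bits). KL divergence is asymmetric: D_KL(P||Q) ≠ D_KL(Q||P) in general.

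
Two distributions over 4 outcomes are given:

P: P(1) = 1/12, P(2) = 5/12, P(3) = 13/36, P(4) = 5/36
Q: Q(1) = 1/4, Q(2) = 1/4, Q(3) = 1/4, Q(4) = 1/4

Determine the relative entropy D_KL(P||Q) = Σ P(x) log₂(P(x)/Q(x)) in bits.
0.2488 bits

D_KL(P||Q) = Σ P(x) log₂(P(x)/Q(x))

Computing term by term:
  P(1)·log₂(P(1)/Q(1)) = (1/12)·log₂((1/12)/(1/4)) = -0.13208
  P(2)·log₂(P(2)/Q(2)) = (5/12)·log₂((5/12)/(1/4)) = 0.30707
  P(3)·log₂(P(3)/Q(3)) = (13/36)·log₂((13/36)/(1/4)) = 0.19157
  P(4)·log₂(P(4)/Q(4)) = (5/36)·log₂((5/36)/(1/4)) = -0.11778

D_KL(P||Q) = -0.13208 + 0.30707 + 0.19157 - 0.11778 = 0.24878 ≈ 0.2488 bits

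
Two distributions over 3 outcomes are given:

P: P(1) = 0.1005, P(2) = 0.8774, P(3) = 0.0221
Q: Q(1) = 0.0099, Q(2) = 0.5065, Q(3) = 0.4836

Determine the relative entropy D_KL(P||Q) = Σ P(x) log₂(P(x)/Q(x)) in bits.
0.9331 bits

D_KL(P||Q) = Σ P(x) log₂(P(x)/Q(x))

Computing term by term:
  P(1)·log₂(P(1)/Q(1)) = 0.1005·log₂(0.1005/0.0099) = 0.33603
  P(2)·log₂(P(2)/Q(2)) = 0.8774·log₂(0.8774/0.5065) = 0.69549
  P(3)·log₂(P(3)/Q(3)) = 0.0221·log₂(0.0221/0.4836) = -0.09838

D_KL(P||Q) = 0.33603 + 0.69549 - 0.09838 = 0.93314 ≈ 0.9331 bits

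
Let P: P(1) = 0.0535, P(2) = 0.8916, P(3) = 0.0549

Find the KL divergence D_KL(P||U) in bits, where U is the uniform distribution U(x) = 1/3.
0.9815 bits

U(i) = 1/3 for all i

D_KL(P||U) = Σ P(x) log₂(P(x) / (1/3))
           = Σ P(x) log₂(P(x)) + log₂(3)
           = log₂(3) - H(P)

H(P) = -Σ P(x) log₂(P(x)):
  -P(1)·log₂(P(1)) = -(0.0535)·log₂(0.0535) = 0.22600
  -P(2)·log₂(P(2)) = -(0.8916)·log₂(0.8916) = 0.14759
  -P(3)·log₂(P(3)) = -(0.0549)·log₂(0.0549) = 0.22987
H(P) = 0.22600 + 0.14759 + 0.22987 = 0.60346 bits

log₂(3) = 1.58496 bits

D_KL(P||U) = 1.58496 - 0.60346 = 0.98150 ≈ 0.9815 bits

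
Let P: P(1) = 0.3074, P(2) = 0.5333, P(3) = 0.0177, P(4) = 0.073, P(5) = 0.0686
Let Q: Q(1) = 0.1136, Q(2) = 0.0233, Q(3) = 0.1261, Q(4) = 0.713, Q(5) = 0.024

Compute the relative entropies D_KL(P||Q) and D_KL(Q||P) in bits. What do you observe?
D_KL(P||Q) = 2.6639 bits, D_KL(Q||P) = 2.3968 bits. The two directions give different values (D_KL(P||Q) exceeds D_KL(Q||P) by 0.2671 bits): KL divergence is asymmetric.

D_KL(P||Q) = Σ P(x) log₂(P(x)/Q(x))

Computing term by term:
  P(1)·log₂(P(1)/Q(1)) = 0.3074·log₂(0.3074/0.1136) = 0.44147
  P(2)·log₂(P(2)/Q(2)) = 0.5333·log₂(0.5333/0.0233) = 2.40867
  P(3)·log₂(P(3)/Q(3)) = 0.0177·log₂(0.0177/0.1261) = -0.05014
  P(4)·log₂(P(4)/Q(4)) = 0.073·log₂(0.073/0.713) = -0.24002
  P(5)·log₂(P(5)/Q(5)) = 0.0686·log₂(0.0686/0.024) = 0.10394

D_KL(P||Q) = 0.44147 + 2.40867 - 0.05014 - 0.24002 + 0.10394 = 2.66392 ≈ 2.6639 bits

D_KL(Q||P) = Σ Q(x) log₂(Q(x)/P(x))

Computing term by term:
  Q(1)·log₂(Q(1)/P(1)) = 0.1136·log₂(0.1136/0.3074) = -0.16315
  Q(2)·log₂(Q(2)/P(2)) = 0.0233·log₂(0.0233/0.5333) = -0.10524
  Q(3)·log₂(Q(3)/P(3)) = 0.1261·log₂(0.1261/0.0177) = 0.35721
  Q(4)·log₂(Q(4)/P(4)) = 0.713·log₂(0.713/0.073) = 2.34430
  Q(5)·log₂(Q(5)/P(5)) = 0.024·log₂(0.024/0.0686) = -0.03636

D_KL(Q||P) = -0.16315 - 0.10524 + 0.35721 + 2.34430 - 0.03636 = 2.39676 ≈ 2.3968 bits

These are NOT equal (difference: 0.2671 bits). KL divergence is asymmetric: D_KL(P||Q) ≠ D_KL(Q||P) in general.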